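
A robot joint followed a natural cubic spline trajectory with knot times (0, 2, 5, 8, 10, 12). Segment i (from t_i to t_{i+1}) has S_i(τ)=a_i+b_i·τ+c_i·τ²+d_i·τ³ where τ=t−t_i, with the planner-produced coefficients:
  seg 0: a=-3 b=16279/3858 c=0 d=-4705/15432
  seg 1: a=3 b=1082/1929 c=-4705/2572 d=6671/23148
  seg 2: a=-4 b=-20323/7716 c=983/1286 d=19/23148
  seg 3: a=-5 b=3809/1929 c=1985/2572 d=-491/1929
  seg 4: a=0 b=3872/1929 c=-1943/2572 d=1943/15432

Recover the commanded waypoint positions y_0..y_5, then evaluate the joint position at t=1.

y_0 = S_0(0) = a_0 = -3
y_1 = S_1(0) = a_1 = 3
y_2 = S_2(0) = a_2 = -4
y_3 = S_3(0) = a_3 = -5
y_4 = S_4(0) = a_4 = 0
y_5 = S_4(2) = 2
t_q=1 is in segment 0 (τ=1); S_0(τ)=4705/5144

y_0=-3 y_1=3 y_2=-4 y_3=-5 y_4=0 y_5=2
S(1) = 4705/5144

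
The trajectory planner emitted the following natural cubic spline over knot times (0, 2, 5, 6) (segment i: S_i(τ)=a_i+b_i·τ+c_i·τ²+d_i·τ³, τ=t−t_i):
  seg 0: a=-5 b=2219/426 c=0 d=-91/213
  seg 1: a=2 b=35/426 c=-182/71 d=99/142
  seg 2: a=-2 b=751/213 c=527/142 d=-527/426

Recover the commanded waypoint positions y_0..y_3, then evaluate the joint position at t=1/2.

y_0=-5 y_1=2 y_2=-2 y_3=4
S(1/2) = -1391/568

y_0 = S_0(0) = a_0 = -5
y_1 = S_1(0) = a_1 = 2
y_2 = S_2(0) = a_2 = -2
y_3 = S_2(1) = 4
t_q=1/2 is in segment 0 (τ=1/2); S_0(τ)=-1391/568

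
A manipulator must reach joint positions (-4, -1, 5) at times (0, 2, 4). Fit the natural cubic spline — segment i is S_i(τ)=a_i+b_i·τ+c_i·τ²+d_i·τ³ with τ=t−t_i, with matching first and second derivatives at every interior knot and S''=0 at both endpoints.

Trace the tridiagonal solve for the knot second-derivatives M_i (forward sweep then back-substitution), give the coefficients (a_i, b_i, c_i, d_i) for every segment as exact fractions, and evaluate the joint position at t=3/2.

Δ: Δ0=3/2, Δ1=3
row 1: diag=8, rhs=9; c'=1/4, d'=9/8
back: M1=9/8
M: M0=0, M1=9/8, M2=0
seg 0: a=-4, c=M0/2=0, d=(M1−M0)/(6·2)=3/32, b=Δ0−h0·(2M0+M1)/6=9/8
seg 1: a=-1, c=M1/2=9/16, d=(M2−M1)/(6·2)=-3/32, b=Δ1−h1·(2M1+M2)/6=9/4
t_q=3/2 → seg 0, τ=3/2; S=-4+9/8·τ+0·τ²+3/32·τ³=-511/256

  seg 0: a=-4 b=9/8 c=0 d=3/32
  seg 1: a=-1 b=9/4 c=9/16 d=-3/32
S(3/2) = -511/256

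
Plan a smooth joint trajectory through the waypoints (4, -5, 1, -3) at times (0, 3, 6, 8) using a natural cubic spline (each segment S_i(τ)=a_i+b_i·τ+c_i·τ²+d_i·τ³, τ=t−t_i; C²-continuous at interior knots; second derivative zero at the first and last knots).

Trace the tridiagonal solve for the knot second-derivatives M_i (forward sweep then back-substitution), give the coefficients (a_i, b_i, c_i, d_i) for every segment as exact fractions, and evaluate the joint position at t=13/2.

  seg 0: a=4 b=-173/37 c=0 d=62/333
  seg 1: a=-5 b=13/37 c=62/37 d=-125/333
  seg 2: a=1 b=10/37 c=-63/37 d=21/74
S(13/2) = 441/592

Δ: Δ0=-3, Δ1=2, Δ2=-2
row 1: diag=12, rhs=30; c'=1/4, d'=5/2
row 2: denom=10−3·1/4=37/4; d'=(-24−3·5/2)/(37/4)=-126/37
back: M2=-126/37
back: M1=5/2−1/4·-126/37=124/37
M: M0=0, M1=124/37, M2=-126/37, M3=0
seg 0: a=4, c=M0/2=0, d=(M1−M0)/(6·3)=62/333, b=Δ0−h0·(2M0+M1)/6=-173/37
seg 1: a=-5, c=M1/2=62/37, d=(M2−M1)/(6·3)=-125/333, b=Δ1−h1·(2M1+M2)/6=13/37
seg 2: a=1, c=M2/2=-63/37, d=(M3−M2)/(6·2)=21/74, b=Δ2−h2·(2M2+M3)/6=10/37
t_q=13/2 → seg 2, τ=1/2; S=1+10/37·τ+-63/37·τ²+21/74·τ³=441/592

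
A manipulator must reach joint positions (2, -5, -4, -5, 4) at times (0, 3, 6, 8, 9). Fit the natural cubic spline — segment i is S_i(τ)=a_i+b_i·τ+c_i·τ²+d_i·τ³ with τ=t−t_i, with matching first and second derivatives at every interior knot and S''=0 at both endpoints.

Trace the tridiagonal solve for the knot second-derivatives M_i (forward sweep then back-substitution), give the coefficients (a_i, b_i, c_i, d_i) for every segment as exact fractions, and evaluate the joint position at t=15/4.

Δ: Δ0=-7/3, Δ1=1/3, Δ2=-1/2, Δ3=9
row 1: diag=12, rhs=16; c'=1/4, d'=4/3
row 2: denom=10−3·1/4=37/4; d'=(-5−3·4/3)/(37/4)=-36/37
row 3: denom=6−2·8/37=206/37; d'=(57−2·-36/37)/(206/37)=2181/206
back: M3=2181/206
back: M2=-36/37−8/37·2181/206=-336/103
back: M1=4/3−1/4·-336/103=664/309
M: M0=0, M1=664/309, M2=-336/103, M3=2181/206, M4=0
seg 0: a=2, c=M0/2=0, d=(M1−M0)/(6·3)=332/2781, b=Δ0−h0·(2M0+M1)/6=-351/103
seg 1: a=-5, c=M1/2=332/309, d=(M2−M1)/(6·3)=-836/2781, b=Δ1−h1·(2M1+M2)/6=-19/103
seg 2: a=-4, c=M2/2=-168/103, d=(M3−M2)/(6·2)=951/824, b=Δ2−h2·(2M2+M3)/6=-191/103
seg 3: a=-5, c=M3/2=2181/412, d=(M4−M3)/(6·1)=-727/412, b=Δ3−h3·(2M3+M4)/6=1127/206
t_q=15/4 → seg 1, τ=3/4; S=-5+-19/103·τ+332/309·τ²+-836/2781·τ³=-7681/1648

  seg 0: a=2 b=-351/103 c=0 d=332/2781
  seg 1: a=-5 b=-19/103 c=332/309 d=-836/2781
  seg 2: a=-4 b=-191/103 c=-168/103 d=951/824
  seg 3: a=-5 b=1127/206 c=2181/412 d=-727/412
S(15/4) = -7681/1648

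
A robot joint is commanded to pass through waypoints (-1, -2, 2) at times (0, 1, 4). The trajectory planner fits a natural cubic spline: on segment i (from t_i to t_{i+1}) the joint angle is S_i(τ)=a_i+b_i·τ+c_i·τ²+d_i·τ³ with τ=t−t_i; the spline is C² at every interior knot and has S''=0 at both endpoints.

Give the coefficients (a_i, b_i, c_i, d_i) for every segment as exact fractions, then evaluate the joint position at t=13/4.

  seg 0: a=-1 b=-31/24 c=0 d=7/24
  seg 1: a=-2 b=-5/12 c=7/8 d=-7/72
S(13/4) = 197/512

Δ: Δ0=-1, Δ1=4/3
row 1: diag=8, rhs=14; c'=3/8, d'=7/4
back: M1=7/4
M: M0=0, M1=7/4, M2=0
seg 0: a=-1, c=M0/2=0, d=(M1−M0)/(6·1)=7/24, b=Δ0−h0·(2M0+M1)/6=-31/24
seg 1: a=-2, c=M1/2=7/8, d=(M2−M1)/(6·3)=-7/72, b=Δ1−h1·(2M1+M2)/6=-5/12
t_q=13/4 → seg 1, τ=9/4; S=-2+-5/12·τ+7/8·τ²+-7/72·τ³=197/512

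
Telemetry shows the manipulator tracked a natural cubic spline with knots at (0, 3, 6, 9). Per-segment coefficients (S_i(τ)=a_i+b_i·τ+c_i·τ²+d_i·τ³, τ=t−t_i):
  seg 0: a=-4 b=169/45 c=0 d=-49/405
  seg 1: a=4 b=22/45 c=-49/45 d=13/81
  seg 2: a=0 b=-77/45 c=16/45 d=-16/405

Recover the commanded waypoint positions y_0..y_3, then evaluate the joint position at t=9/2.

y_0=-4 y_1=4 y_2=0 y_3=-3
S(9/2) = 113/40

y_0 = S_0(0) = a_0 = -4
y_1 = S_1(0) = a_1 = 4
y_2 = S_2(0) = a_2 = 0
y_3 = S_2(3) = -3
t_q=9/2 is in segment 1 (τ=3/2); S_1(τ)=113/40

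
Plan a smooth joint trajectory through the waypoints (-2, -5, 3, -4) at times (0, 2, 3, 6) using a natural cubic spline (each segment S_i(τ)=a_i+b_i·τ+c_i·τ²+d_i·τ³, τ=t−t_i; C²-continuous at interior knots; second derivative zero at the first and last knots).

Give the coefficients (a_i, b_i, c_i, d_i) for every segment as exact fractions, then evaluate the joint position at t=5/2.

  seg 0: a=-2 b=-1459/282 c=0 d=259/282
  seg 1: a=-5 b=1649/282 c=259/47 d=-947/282
  seg 2: a=3 b=958/141 c=-429/94 d=143/282
S(5/2) = -841/752

Δ: Δ0=-3/2, Δ1=8, Δ2=-7/3
row 1: diag=6, rhs=57; c'=1/6, d'=19/2
row 2: denom=8−1·1/6=47/6; d'=(-62−1·19/2)/(47/6)=-429/47
back: M2=-429/47
back: M1=19/2−1/6·-429/47=518/47
M: M0=0, M1=518/47, M2=-429/47, M3=0
seg 0: a=-2, c=M0/2=0, d=(M1−M0)/(6·2)=259/282, b=Δ0−h0·(2M0+M1)/6=-1459/282
seg 1: a=-5, c=M1/2=259/47, d=(M2−M1)/(6·1)=-947/282, b=Δ1−h1·(2M1+M2)/6=1649/282
seg 2: a=3, c=M2/2=-429/94, d=(M3−M2)/(6·3)=143/282, b=Δ2−h2·(2M2+M3)/6=958/141
t_q=5/2 → seg 1, τ=1/2; S=-5+1649/282·τ+259/47·τ²+-947/282·τ³=-841/752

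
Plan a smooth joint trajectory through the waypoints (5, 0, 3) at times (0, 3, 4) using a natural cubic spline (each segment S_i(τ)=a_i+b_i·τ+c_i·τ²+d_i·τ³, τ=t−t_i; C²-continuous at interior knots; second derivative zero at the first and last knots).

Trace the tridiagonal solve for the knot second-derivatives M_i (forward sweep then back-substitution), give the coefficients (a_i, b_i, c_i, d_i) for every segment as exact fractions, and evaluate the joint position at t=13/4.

  seg 0: a=5 b=-41/12 c=0 d=7/36
  seg 1: a=0 b=11/6 c=7/4 d=-7/12
S(13/4) = 143/256

Δ: Δ0=-5/3, Δ1=3
row 1: diag=8, rhs=28; c'=1/8, d'=7/2
back: M1=7/2
M: M0=0, M1=7/2, M2=0
seg 0: a=5, c=M0/2=0, d=(M1−M0)/(6·3)=7/36, b=Δ0−h0·(2M0+M1)/6=-41/12
seg 1: a=0, c=M1/2=7/4, d=(M2−M1)/(6·1)=-7/12, b=Δ1−h1·(2M1+M2)/6=11/6
t_q=13/4 → seg 1, τ=1/4; S=0+11/6·τ+7/4·τ²+-7/12·τ³=143/256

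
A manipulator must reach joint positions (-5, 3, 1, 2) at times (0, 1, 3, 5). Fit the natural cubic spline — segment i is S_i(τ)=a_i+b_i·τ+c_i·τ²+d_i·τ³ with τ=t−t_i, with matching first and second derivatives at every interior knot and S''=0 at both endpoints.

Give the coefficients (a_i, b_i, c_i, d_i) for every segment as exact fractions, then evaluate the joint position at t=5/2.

  seg 0: a=-5 b=427/44 c=0 d=-75/44
  seg 1: a=3 b=101/22 c=-225/44 d=51/44
  seg 2: a=1 b=-43/22 c=81/44 d=-27/88
S(5/2) = 807/352

Δ: Δ0=8, Δ1=-1, Δ2=1/2
row 1: diag=6, rhs=-54; c'=1/3, d'=-9
row 2: denom=8−2·1/3=22/3; d'=(9−2·-9)/(22/3)=81/22
back: M2=81/22
back: M1=-9−1/3·81/22=-225/22
M: M0=0, M1=-225/22, M2=81/22, M3=0
seg 0: a=-5, c=M0/2=0, d=(M1−M0)/(6·1)=-75/44, b=Δ0−h0·(2M0+M1)/6=427/44
seg 1: a=3, c=M1/2=-225/44, d=(M2−M1)/(6·2)=51/44, b=Δ1−h1·(2M1+M2)/6=101/22
seg 2: a=1, c=M2/2=81/44, d=(M3−M2)/(6·2)=-27/88, b=Δ2−h2·(2M2+M3)/6=-43/22
t_q=5/2 → seg 1, τ=3/2; S=3+101/22·τ+-225/44·τ²+51/44·τ³=807/352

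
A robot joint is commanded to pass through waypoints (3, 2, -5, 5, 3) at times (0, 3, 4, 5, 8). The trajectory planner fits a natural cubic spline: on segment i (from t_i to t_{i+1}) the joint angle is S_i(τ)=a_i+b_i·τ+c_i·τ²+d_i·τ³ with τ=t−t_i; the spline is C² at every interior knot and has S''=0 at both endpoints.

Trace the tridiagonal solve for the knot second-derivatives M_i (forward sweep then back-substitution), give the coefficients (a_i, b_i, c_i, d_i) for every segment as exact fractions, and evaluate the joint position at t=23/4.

Δ: Δ0=-1/3, Δ1=-7, Δ2=10, Δ3=-2/3
row 1: diag=8, rhs=-40; c'=1/8, d'=-5
row 2: denom=4−1·1/8=31/8; d'=(102−1·-5)/(31/8)=856/31
row 3: denom=8−1·8/31=240/31; d'=(-64−1·856/31)/(240/31)=-71/6
back: M3=-71/6
back: M2=856/31−8/31·-71/6=92/3
back: M1=-5−1/8·92/3=-53/6
M: M0=0, M1=-53/6, M2=92/3, M3=-71/6, M4=0
seg 0: a=3, c=M0/2=0, d=(M1−M0)/(6·3)=-53/108, b=Δ0−h0·(2M0+M1)/6=49/12
seg 1: a=2, c=M1/2=-53/12, d=(M2−M1)/(6·1)=79/12, b=Δ1−h1·(2M1+M2)/6=-55/6
seg 2: a=-5, c=M2/2=46/3, d=(M3−M2)/(6·1)=-85/12, b=Δ2−h2·(2M2+M3)/6=7/4
seg 3: a=5, c=M3/2=-71/12, d=(M4−M3)/(6·3)=71/108, b=Δ3−h3·(2M3+M4)/6=67/6
t_q=23/4 → seg 3, τ=3/4; S=5+67/6·τ+-71/12·τ²+71/108·τ³=2643/256

  seg 0: a=3 b=49/12 c=0 d=-53/108
  seg 1: a=2 b=-55/6 c=-53/12 d=79/12
  seg 2: a=-5 b=7/4 c=46/3 d=-85/12
  seg 3: a=5 b=67/6 c=-71/12 d=71/108
S(23/4) = 2643/256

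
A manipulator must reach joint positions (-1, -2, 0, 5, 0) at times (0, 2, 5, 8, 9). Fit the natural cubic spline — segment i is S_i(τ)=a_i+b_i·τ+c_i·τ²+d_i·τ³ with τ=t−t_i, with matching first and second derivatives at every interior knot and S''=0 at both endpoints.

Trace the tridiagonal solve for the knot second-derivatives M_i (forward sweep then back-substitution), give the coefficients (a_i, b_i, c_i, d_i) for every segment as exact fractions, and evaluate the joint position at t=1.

  seg 0: a=-1 b=-31/57 c=0 d=5/456
  seg 1: a=-2 b=-47/114 c=5/76 d=67/684
  seg 2: a=0 b=599/228 c=18/19 d=-289/684
  seg 3: a=5 b=-353/114 c=-217/76 d=217/228
S(1) = -233/152

Δ: Δ0=-1/2, Δ1=2/3, Δ2=5/3, Δ3=-5
row 1: diag=10, rhs=7; c'=3/10, d'=7/10
row 2: denom=12−3·3/10=111/10; d'=(6−3·7/10)/(111/10)=13/37
row 3: denom=8−3·10/37=266/37; d'=(-40−3·13/37)/(266/37)=-217/38
back: M3=-217/38
back: M2=13/37−10/37·-217/38=36/19
back: M1=7/10−3/10·36/19=5/38
M: M0=0, M1=5/38, M2=36/19, M3=-217/38, M4=0
seg 0: a=-1, c=M0/2=0, d=(M1−M0)/(6·2)=5/456, b=Δ0−h0·(2M0+M1)/6=-31/57
seg 1: a=-2, c=M1/2=5/76, d=(M2−M1)/(6·3)=67/684, b=Δ1−h1·(2M1+M2)/6=-47/114
seg 2: a=0, c=M2/2=18/19, d=(M3−M2)/(6·3)=-289/684, b=Δ2−h2·(2M2+M3)/6=599/228
seg 3: a=5, c=M3/2=-217/76, d=(M4−M3)/(6·1)=217/228, b=Δ3−h3·(2M3+M4)/6=-353/114
t_q=1 → seg 0, τ=1; S=-1+-31/57·τ+0·τ²+5/456·τ³=-233/152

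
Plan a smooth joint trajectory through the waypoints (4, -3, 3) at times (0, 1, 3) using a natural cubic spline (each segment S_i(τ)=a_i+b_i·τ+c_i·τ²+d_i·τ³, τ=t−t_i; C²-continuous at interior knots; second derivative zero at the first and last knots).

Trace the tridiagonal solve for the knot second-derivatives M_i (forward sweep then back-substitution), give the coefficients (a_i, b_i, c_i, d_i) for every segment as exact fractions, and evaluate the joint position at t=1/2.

  seg 0: a=4 b=-26/3 c=0 d=5/3
  seg 1: a=-3 b=-11/3 c=5 d=-5/6
S(1/2) = -1/8

Δ: Δ0=-7, Δ1=3
row 1: diag=6, rhs=60; c'=1/3, d'=10
back: M1=10
M: M0=0, M1=10, M2=0
seg 0: a=4, c=M0/2=0, d=(M1−M0)/(6·1)=5/3, b=Δ0−h0·(2M0+M1)/6=-26/3
seg 1: a=-3, c=M1/2=5, d=(M2−M1)/(6·2)=-5/6, b=Δ1−h1·(2M1+M2)/6=-11/3
t_q=1/2 → seg 0, τ=1/2; S=4+-26/3·τ+0·τ²+5/3·τ³=-1/8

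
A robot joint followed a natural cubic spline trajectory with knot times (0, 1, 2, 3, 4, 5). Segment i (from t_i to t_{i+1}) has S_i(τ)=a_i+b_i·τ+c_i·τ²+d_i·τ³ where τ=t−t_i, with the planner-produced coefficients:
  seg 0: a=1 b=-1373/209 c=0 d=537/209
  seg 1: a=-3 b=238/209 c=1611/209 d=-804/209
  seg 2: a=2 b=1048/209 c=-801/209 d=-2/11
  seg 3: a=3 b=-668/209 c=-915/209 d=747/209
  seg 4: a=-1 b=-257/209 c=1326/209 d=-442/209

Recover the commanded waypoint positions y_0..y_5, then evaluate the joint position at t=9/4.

y_0=1 y_1=-3 y_2=2 y_3=3 y_4=-1 y_5=2
S(9/4) = 20139/6688

y_0 = S_0(0) = a_0 = 1
y_1 = S_1(0) = a_1 = -3
y_2 = S_2(0) = a_2 = 2
y_3 = S_3(0) = a_3 = 3
y_4 = S_4(0) = a_4 = -1
y_5 = S_4(1) = 2
t_q=9/4 is in segment 2 (τ=1/4); S_2(τ)=20139/6688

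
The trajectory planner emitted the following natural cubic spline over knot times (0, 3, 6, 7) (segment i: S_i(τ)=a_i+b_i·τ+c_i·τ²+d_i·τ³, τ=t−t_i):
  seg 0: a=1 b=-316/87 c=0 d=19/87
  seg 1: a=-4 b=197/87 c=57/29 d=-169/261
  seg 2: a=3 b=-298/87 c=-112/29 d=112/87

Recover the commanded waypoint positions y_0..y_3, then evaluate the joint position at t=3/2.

y_0=1 y_1=-4 y_2=3 y_3=-3
S(3/2) = -861/232

y_0 = S_0(0) = a_0 = 1
y_1 = S_1(0) = a_1 = -4
y_2 = S_2(0) = a_2 = 3
y_3 = S_2(1) = -3
t_q=3/2 is in segment 0 (τ=3/2); S_0(τ)=-861/232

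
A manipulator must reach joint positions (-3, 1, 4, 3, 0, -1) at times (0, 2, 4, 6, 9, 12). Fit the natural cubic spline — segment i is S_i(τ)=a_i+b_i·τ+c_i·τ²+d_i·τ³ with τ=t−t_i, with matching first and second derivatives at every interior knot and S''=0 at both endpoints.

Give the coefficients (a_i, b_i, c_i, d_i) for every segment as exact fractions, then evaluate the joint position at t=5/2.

  seg 0: a=-3 b=3142/1569 c=0 d=-1/1569
  seg 1: a=1 b=3130/1569 c=-2/523 d=-1529/12552
  seg 2: a=4 b=1625/3138 c=-1537/2092 d=1417/12552
  seg 3: a=3 b=-1673/1569 c=-30/523 d=374/14121
  seg 4: a=0 b=-1091/1569 c=284/1569 d=-284/14121
S(5/2) = 66317/33472

Δ: Δ0=2, Δ1=3/2, Δ2=-1/2, Δ3=-1, Δ4=-1/3
row 1: diag=8, rhs=-3; c'=1/4, d'=-3/8
row 2: denom=8−2·1/4=15/2; d'=(-12−2·-3/8)/(15/2)=-3/2
row 3: denom=10−2·4/15=142/15; d'=(-3−2·-3/2)/(142/15)=0
row 4: denom=12−3·45/142=1569/142; d'=(4−3·0)/(1569/142)=568/1569
back: M4=568/1569
back: M3=0−45/142·568/1569=-60/523
back: M2=-3/2−4/15·-60/523=-1537/1046
back: M1=-3/8−1/4·-1537/1046=-4/523
M: M0=0, M1=-4/523, M2=-1537/1046, M3=-60/523, M4=568/1569, M5=0
seg 0: a=-3, c=M0/2=0, d=(M1−M0)/(6·2)=-1/1569, b=Δ0−h0·(2M0+M1)/6=3142/1569
seg 1: a=1, c=M1/2=-2/523, d=(M2−M1)/(6·2)=-1529/12552, b=Δ1−h1·(2M1+M2)/6=3130/1569
seg 2: a=4, c=M2/2=-1537/2092, d=(M3−M2)/(6·2)=1417/12552, b=Δ2−h2·(2M2+M3)/6=1625/3138
seg 3: a=3, c=M3/2=-30/523, d=(M4−M3)/(6·3)=374/14121, b=Δ3−h3·(2M3+M4)/6=-1673/1569
seg 4: a=0, c=M4/2=284/1569, d=(M5−M4)/(6·3)=-284/14121, b=Δ4−h4·(2M4+M5)/6=-1091/1569
t_q=5/2 → seg 1, τ=1/2; S=1+3130/1569·τ+-2/523·τ²+-1529/12552·τ³=66317/33472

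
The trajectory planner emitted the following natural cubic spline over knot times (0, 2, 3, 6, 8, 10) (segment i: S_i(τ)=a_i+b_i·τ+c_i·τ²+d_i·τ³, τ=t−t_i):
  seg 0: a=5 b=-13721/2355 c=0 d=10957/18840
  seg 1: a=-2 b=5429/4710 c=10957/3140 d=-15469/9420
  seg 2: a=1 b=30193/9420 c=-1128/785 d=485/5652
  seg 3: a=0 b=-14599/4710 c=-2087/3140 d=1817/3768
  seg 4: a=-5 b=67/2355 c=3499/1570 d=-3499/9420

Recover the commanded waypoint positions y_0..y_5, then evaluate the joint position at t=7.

y_0 = S_0(0) = a_0 = 5
y_1 = S_1(0) = a_1 = -2
y_2 = S_2(0) = a_2 = 1
y_3 = S_3(0) = a_3 = 0
y_4 = S_4(0) = a_4 = -5
y_5 = S_4(2) = 1
t_q=7 is in segment 3 (τ=1); S_3(τ)=-20611/6280

y_0=5 y_1=-2 y_2=1 y_3=0 y_4=-5 y_5=1
S(7) = -20611/6280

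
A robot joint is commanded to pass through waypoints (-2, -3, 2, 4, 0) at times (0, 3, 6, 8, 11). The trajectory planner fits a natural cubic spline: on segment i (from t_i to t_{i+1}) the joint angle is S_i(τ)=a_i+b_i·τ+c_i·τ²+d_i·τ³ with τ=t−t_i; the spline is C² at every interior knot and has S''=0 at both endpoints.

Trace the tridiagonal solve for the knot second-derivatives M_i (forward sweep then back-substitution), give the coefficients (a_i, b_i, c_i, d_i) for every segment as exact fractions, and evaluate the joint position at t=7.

Δ: Δ0=-1/3, Δ1=5/3, Δ2=1, Δ3=-4/3
row 1: diag=12, rhs=12; c'=1/4, d'=1
row 2: denom=10−3·1/4=37/4; d'=(-4−3·1)/(37/4)=-28/37
row 3: denom=10−2·8/37=354/37; d'=(-14−2·-28/37)/(354/37)=-77/59
back: M3=-77/59
back: M2=-28/37−8/37·-77/59=-28/59
back: M1=1−1/4·-28/59=66/59
M: M0=0, M1=66/59, M2=-28/59, M3=-77/59, M4=0
seg 0: a=-2, c=M0/2=0, d=(M1−M0)/(6·3)=11/177, b=Δ0−h0·(2M0+M1)/6=-158/177
seg 1: a=-3, c=M1/2=33/59, d=(M2−M1)/(6·3)=-47/531, b=Δ1−h1·(2M1+M2)/6=139/177
seg 2: a=2, c=M2/2=-14/59, d=(M3−M2)/(6·2)=-49/708, b=Δ2−h2·(2M2+M3)/6=310/177
seg 3: a=4, c=M3/2=-77/118, d=(M4−M3)/(6·3)=77/1062, b=Δ3−h3·(2M3+M4)/6=-5/177
t_q=7 → seg 2, τ=1; S=2+310/177·τ+-14/59·τ²+-49/708·τ³=813/236

  seg 0: a=-2 b=-158/177 c=0 d=11/177
  seg 1: a=-3 b=139/177 c=33/59 d=-47/531
  seg 2: a=2 b=310/177 c=-14/59 d=-49/708
  seg 3: a=4 b=-5/177 c=-77/118 d=77/1062
S(7) = 813/236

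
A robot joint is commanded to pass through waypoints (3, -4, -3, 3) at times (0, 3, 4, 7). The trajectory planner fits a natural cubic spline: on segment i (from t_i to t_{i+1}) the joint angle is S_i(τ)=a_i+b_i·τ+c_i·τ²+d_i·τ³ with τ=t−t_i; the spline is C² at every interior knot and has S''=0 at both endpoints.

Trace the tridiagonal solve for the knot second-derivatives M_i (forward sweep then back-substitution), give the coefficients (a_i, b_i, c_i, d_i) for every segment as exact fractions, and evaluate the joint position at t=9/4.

  seg 0: a=3 b=-32/9 c=0 d=11/81
  seg 1: a=-4 b=1/9 c=11/9 d=-1/3
  seg 2: a=-3 b=14/9 c=2/9 d=-2/81
S(9/4) = -221/64

Δ: Δ0=-7/3, Δ1=1, Δ2=2
row 1: diag=8, rhs=20; c'=1/8, d'=5/2
row 2: denom=8−1·1/8=63/8; d'=(6−1·5/2)/(63/8)=4/9
back: M2=4/9
back: M1=5/2−1/8·4/9=22/9
M: M0=0, M1=22/9, M2=4/9, M3=0
seg 0: a=3, c=M0/2=0, d=(M1−M0)/(6·3)=11/81, b=Δ0−h0·(2M0+M1)/6=-32/9
seg 1: a=-4, c=M1/2=11/9, d=(M2−M1)/(6·1)=-1/3, b=Δ1−h1·(2M1+M2)/6=1/9
seg 2: a=-3, c=M2/2=2/9, d=(M3−M2)/(6·3)=-2/81, b=Δ2−h2·(2M2+M3)/6=14/9
t_q=9/4 → seg 0, τ=9/4; S=3+-32/9·τ+0·τ²+11/81·τ³=-221/64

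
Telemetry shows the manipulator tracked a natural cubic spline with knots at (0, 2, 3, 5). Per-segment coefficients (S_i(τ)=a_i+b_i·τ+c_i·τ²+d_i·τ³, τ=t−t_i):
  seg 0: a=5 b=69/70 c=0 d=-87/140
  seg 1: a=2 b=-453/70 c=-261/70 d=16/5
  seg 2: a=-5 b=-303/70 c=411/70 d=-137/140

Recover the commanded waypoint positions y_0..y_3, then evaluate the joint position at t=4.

y_0=5 y_1=2 y_2=-5 y_3=2
S(4) = -621/140

y_0 = S_0(0) = a_0 = 5
y_1 = S_1(0) = a_1 = 2
y_2 = S_2(0) = a_2 = -5
y_3 = S_2(2) = 2
t_q=4 is in segment 2 (τ=1); S_2(τ)=-621/140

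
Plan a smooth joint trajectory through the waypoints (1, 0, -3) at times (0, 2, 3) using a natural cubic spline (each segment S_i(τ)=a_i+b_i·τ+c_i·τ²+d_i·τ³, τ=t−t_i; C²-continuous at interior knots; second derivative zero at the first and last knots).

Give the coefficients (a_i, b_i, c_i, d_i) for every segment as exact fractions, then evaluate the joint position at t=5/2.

Δ: Δ0=-1/2, Δ1=-3
row 1: diag=6, rhs=-15; c'=1/6, d'=-5/2
back: M1=-5/2
M: M0=0, M1=-5/2, M2=0
seg 0: a=1, c=M0/2=0, d=(M1−M0)/(6·2)=-5/24, b=Δ0−h0·(2M0+M1)/6=1/3
seg 1: a=0, c=M1/2=-5/4, d=(M2−M1)/(6·1)=5/12, b=Δ1−h1·(2M1+M2)/6=-13/6
t_q=5/2 → seg 1, τ=1/2; S=0+-13/6·τ+-5/4·τ²+5/12·τ³=-43/32

  seg 0: a=1 b=1/3 c=0 d=-5/24
  seg 1: a=0 b=-13/6 c=-5/4 d=5/12
S(5/2) = -43/32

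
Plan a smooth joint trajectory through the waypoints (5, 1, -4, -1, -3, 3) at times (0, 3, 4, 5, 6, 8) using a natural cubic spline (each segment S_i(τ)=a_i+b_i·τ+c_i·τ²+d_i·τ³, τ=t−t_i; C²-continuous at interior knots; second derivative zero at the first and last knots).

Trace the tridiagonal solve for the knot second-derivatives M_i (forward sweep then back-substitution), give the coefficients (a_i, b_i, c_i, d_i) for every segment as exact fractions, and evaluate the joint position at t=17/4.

  seg 0: a=5 b=307/285 c=0 d=-229/855
  seg 1: a=1 b=-1754/285 c=-229/95 d=1016/285
  seg 2: a=-4 b=-16/57 c=787/95 d=-1426/285
  seg 3: a=-1 b=364/285 c=-639/95 d=983/285
  seg 4: a=-3 b=-521/285 c=344/95 d=-172/285
S(17/4) = -11037/3040

Δ: Δ0=-4/3, Δ1=-5, Δ2=3, Δ3=-2, Δ4=3
row 1: diag=8, rhs=-22; c'=1/8, d'=-11/4
row 2: denom=4−1·1/8=31/8; d'=(48−1·-11/4)/(31/8)=406/31
row 3: denom=4−1·8/31=116/31; d'=(-30−1·406/31)/(116/31)=-334/29
row 4: denom=6−1·31/116=665/116; d'=(30−1·-334/29)/(665/116)=688/95
back: M4=688/95
back: M3=-334/29−31/116·688/95=-1278/95
back: M2=406/31−8/31·-1278/95=1574/95
back: M1=-11/4−1/8·1574/95=-458/95
M: M0=0, M1=-458/95, M2=1574/95, M3=-1278/95, M4=688/95, M5=0
seg 0: a=5, c=M0/2=0, d=(M1−M0)/(6·3)=-229/855, b=Δ0−h0·(2M0+M1)/6=307/285
seg 1: a=1, c=M1/2=-229/95, d=(M2−M1)/(6·1)=1016/285, b=Δ1−h1·(2M1+M2)/6=-1754/285
seg 2: a=-4, c=M2/2=787/95, d=(M3−M2)/(6·1)=-1426/285, b=Δ2−h2·(2M2+M3)/6=-16/57
seg 3: a=-1, c=M3/2=-639/95, d=(M4−M3)/(6·1)=983/285, b=Δ3−h3·(2M3+M4)/6=364/285
seg 4: a=-3, c=M4/2=344/95, d=(M5−M4)/(6·2)=-172/285, b=Δ4−h4·(2M4+M5)/6=-521/285
t_q=17/4 → seg 2, τ=1/4; S=-4+-16/57·τ+787/95·τ²+-1426/285·τ³=-11037/3040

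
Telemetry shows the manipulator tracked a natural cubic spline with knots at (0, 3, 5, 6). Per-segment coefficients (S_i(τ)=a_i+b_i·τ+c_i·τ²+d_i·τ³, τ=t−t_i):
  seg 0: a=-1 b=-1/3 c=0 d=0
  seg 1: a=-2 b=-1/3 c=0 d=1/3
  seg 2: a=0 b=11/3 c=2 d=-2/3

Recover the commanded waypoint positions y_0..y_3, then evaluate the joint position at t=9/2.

y_0=-1 y_1=-2 y_2=0 y_3=5
S(9/2) = -11/8

y_0 = S_0(0) = a_0 = -1
y_1 = S_1(0) = a_1 = -2
y_2 = S_2(0) = a_2 = 0
y_3 = S_2(1) = 5
t_q=9/2 is in segment 1 (τ=3/2); S_1(τ)=-11/8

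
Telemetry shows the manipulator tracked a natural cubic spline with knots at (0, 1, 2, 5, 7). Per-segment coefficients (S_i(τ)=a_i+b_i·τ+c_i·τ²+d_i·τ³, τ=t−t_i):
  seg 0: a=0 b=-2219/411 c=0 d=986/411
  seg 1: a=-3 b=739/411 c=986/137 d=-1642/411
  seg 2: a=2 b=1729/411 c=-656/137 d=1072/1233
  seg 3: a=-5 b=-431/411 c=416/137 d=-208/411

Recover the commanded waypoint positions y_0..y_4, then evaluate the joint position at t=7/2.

y_0 = S_0(0) = a_0 = 0
y_1 = S_1(0) = a_1 = -3
y_2 = S_2(0) = a_2 = 2
y_3 = S_3(0) = a_3 = -5
y_4 = S_3(2) = 1
t_q=7/2 is in segment 2 (τ=3/2); S_2(τ)=129/274

y_0=0 y_1=-3 y_2=2 y_3=-5 y_4=1
S(7/2) = 129/274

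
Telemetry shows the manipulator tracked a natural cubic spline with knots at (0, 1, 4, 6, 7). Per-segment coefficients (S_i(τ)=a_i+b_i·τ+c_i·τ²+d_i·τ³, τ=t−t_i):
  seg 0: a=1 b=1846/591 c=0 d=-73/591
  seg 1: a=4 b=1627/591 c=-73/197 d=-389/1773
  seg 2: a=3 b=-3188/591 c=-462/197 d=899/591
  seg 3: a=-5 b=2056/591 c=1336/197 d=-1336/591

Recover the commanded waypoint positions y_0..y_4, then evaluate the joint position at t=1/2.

y_0 = S_0(0) = a_0 = 1
y_1 = S_1(0) = a_1 = 4
y_2 = S_2(0) = a_2 = 3
y_3 = S_3(0) = a_3 = -5
y_4 = S_3(1) = 3
t_q=1/2 is in segment 0 (τ=1/2); S_0(τ)=4013/1576

y_0=1 y_1=4 y_2=3 y_3=-5 y_4=3
S(1/2) = 4013/1576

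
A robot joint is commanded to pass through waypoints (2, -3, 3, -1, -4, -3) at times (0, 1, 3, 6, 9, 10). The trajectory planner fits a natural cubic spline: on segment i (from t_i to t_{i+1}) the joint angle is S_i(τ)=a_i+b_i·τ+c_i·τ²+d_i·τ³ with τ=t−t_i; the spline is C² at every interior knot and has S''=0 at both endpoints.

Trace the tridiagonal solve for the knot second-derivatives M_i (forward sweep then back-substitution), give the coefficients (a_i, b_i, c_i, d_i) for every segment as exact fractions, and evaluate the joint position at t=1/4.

Δ: Δ0=-5, Δ1=3, Δ2=-4/3, Δ3=-1, Δ4=1
row 1: diag=6, rhs=48; c'=1/3, d'=8
row 2: denom=10−2·1/3=28/3; d'=(-26−2·8)/(28/3)=-9/2
row 3: denom=12−3·9/28=309/28; d'=(2−3·-9/2)/(309/28)=434/309
row 4: denom=8−3·28/103=740/103; d'=(12−3·434/309)/(740/103)=401/370
back: M4=401/370
back: M3=434/309−28/103·401/370=616/555
back: M2=-9/2−9/28·616/555=-1797/370
back: M1=8−1/3·-1797/370=3559/370
M: M0=0, M1=3559/370, M2=-1797/370, M3=616/555, M4=401/370, M5=0
seg 0: a=2, c=M0/2=0, d=(M1−M0)/(6·1)=3559/2220, b=Δ0−h0·(2M0+M1)/6=-14659/2220
seg 1: a=-3, c=M1/2=3559/740, d=(M2−M1)/(6·2)=-1339/1110, b=Δ1−h1·(2M1+M2)/6=-1991/1110
seg 2: a=3, c=M2/2=-1797/740, d=(M3−M2)/(6·3)=179/540, b=Δ2−h2·(2M2+M3)/6=659/222
seg 3: a=-1, c=M3/2=308/555, d=(M4−M3)/(6·3)=-29/19980, b=Δ3−h3·(2M3+M4)/6=-5887/2220
seg 4: a=-4, c=M4/2=401/740, d=(M5−M4)/(6·1)=-401/2220, b=Δ4−h4·(2M4+M5)/6=709/1110
t_q=1/4 → seg 0, τ=1/4; S=2+-14659/2220·τ+0·τ²+3559/2220·τ³=3545/9472

  seg 0: a=2 b=-14659/2220 c=0 d=3559/2220
  seg 1: a=-3 b=-1991/1110 c=3559/740 d=-1339/1110
  seg 2: a=3 b=659/222 c=-1797/740 d=179/540
  seg 3: a=-1 b=-5887/2220 c=308/555 d=-29/19980
  seg 4: a=-4 b=709/1110 c=401/740 d=-401/2220
S(1/4) = 3545/9472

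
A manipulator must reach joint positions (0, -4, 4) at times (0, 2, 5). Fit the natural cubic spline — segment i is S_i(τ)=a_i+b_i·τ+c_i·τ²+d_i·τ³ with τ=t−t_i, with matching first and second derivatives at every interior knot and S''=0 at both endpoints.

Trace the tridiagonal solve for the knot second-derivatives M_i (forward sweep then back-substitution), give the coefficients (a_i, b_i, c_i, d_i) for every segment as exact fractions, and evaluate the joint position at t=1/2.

  seg 0: a=0 b=-44/15 c=0 d=7/30
  seg 1: a=-4 b=-2/15 c=7/5 d=-7/45
S(1/2) = -23/16

Δ: Δ0=-2, Δ1=8/3
row 1: diag=10, rhs=28; c'=3/10, d'=14/5
back: M1=14/5
M: M0=0, M1=14/5, M2=0
seg 0: a=0, c=M0/2=0, d=(M1−M0)/(6·2)=7/30, b=Δ0−h0·(2M0+M1)/6=-44/15
seg 1: a=-4, c=M1/2=7/5, d=(M2−M1)/(6·3)=-7/45, b=Δ1−h1·(2M1+M2)/6=-2/15
t_q=1/2 → seg 0, τ=1/2; S=0+-44/15·τ+0·τ²+7/30·τ³=-23/16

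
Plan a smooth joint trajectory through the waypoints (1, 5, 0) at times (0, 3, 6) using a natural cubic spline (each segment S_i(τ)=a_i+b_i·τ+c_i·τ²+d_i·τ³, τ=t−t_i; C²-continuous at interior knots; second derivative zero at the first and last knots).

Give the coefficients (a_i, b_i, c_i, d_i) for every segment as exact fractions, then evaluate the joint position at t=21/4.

  seg 0: a=1 b=25/12 c=0 d=-1/12
  seg 1: a=5 b=-1/6 c=-3/4 d=1/12
S(21/4) = 455/256

Δ: Δ0=4/3, Δ1=-5/3
row 1: diag=12, rhs=-18; c'=1/4, d'=-3/2
back: M1=-3/2
M: M0=0, M1=-3/2, M2=0
seg 0: a=1, c=M0/2=0, d=(M1−M0)/(6·3)=-1/12, b=Δ0−h0·(2M0+M1)/6=25/12
seg 1: a=5, c=M1/2=-3/4, d=(M2−M1)/(6·3)=1/12, b=Δ1−h1·(2M1+M2)/6=-1/6
t_q=21/4 → seg 1, τ=9/4; S=5+-1/6·τ+-3/4·τ²+1/12·τ³=455/256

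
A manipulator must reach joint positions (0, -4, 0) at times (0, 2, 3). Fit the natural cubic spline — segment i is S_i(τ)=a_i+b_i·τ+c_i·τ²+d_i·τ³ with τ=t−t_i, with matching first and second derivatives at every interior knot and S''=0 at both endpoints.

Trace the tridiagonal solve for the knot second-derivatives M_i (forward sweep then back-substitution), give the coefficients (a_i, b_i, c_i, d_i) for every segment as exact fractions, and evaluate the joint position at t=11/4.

  seg 0: a=0 b=-4 c=0 d=1/2
  seg 1: a=-4 b=2 c=3 d=-1
S(11/4) = -79/64

Δ: Δ0=-2, Δ1=4
row 1: diag=6, rhs=36; c'=1/6, d'=6
back: M1=6
M: M0=0, M1=6, M2=0
seg 0: a=0, c=M0/2=0, d=(M1−M0)/(6·2)=1/2, b=Δ0−h0·(2M0+M1)/6=-4
seg 1: a=-4, c=M1/2=3, d=(M2−M1)/(6·1)=-1, b=Δ1−h1·(2M1+M2)/6=2
t_q=11/4 → seg 1, τ=3/4; S=-4+2·τ+3·τ²+-1·τ³=-79/64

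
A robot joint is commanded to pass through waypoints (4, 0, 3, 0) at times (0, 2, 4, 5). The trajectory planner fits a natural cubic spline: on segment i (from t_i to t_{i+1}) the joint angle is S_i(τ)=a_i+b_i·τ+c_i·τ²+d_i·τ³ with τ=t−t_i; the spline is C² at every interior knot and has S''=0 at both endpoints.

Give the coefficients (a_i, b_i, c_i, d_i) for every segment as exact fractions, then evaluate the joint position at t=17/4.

Δ: Δ0=-2, Δ1=3/2, Δ2=-3
row 1: diag=8, rhs=21; c'=1/4, d'=21/8
row 2: denom=6−2·1/4=11/2; d'=(-27−2·21/8)/(11/2)=-129/22
back: M2=-129/22
back: M1=21/8−1/4·-129/22=45/11
M: M0=0, M1=45/11, M2=-129/22, M3=0
seg 0: a=4, c=M0/2=0, d=(M1−M0)/(6·2)=15/44, b=Δ0−h0·(2M0+M1)/6=-37/11
seg 1: a=0, c=M1/2=45/22, d=(M2−M1)/(6·2)=-73/88, b=Δ1−h1·(2M1+M2)/6=8/11
seg 2: a=3, c=M2/2=-129/44, d=(M3−M2)/(6·1)=43/44, b=Δ2−h2·(2M2+M3)/6=-23/22
t_q=17/4 → seg 2, τ=1/4; S=3+-23/22·τ+-129/44·τ²+43/44·τ³=7239/2816

  seg 0: a=4 b=-37/11 c=0 d=15/44
  seg 1: a=0 b=8/11 c=45/22 d=-73/88
  seg 2: a=3 b=-23/22 c=-129/44 d=43/44
S(17/4) = 7239/2816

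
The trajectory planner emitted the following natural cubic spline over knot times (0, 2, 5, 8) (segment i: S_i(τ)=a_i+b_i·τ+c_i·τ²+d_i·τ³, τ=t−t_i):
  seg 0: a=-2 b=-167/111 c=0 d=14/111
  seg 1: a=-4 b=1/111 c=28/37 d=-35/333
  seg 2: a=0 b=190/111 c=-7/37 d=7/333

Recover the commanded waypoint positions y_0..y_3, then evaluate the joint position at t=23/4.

y_0 = S_0(0) = a_0 = -2
y_1 = S_1(0) = a_1 = -4
y_2 = S_2(0) = a_2 = 0
y_3 = S_2(3) = 4
t_q=23/4 is in segment 2 (τ=3/4); S_2(τ)=2809/2368

y_0=-2 y_1=-4 y_2=0 y_3=4
S(23/4) = 2809/2368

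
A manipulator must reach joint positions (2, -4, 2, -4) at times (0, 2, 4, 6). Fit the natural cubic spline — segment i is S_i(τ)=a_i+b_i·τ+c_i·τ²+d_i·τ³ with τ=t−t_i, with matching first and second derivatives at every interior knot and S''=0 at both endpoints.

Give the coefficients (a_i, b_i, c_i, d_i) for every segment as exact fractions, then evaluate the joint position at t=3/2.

Δ: Δ0=-3, Δ1=3, Δ2=-3
row 1: diag=8, rhs=36; c'=1/4, d'=9/2
row 2: denom=8−2·1/4=15/2; d'=(-36−2·9/2)/(15/2)=-6
back: M2=-6
back: M1=9/2−1/4·-6=6
M: M0=0, M1=6, M2=-6, M3=0
seg 0: a=2, c=M0/2=0, d=(M1−M0)/(6·2)=1/2, b=Δ0−h0·(2M0+M1)/6=-5
seg 1: a=-4, c=M1/2=3, d=(M2−M1)/(6·2)=-1, b=Δ1−h1·(2M1+M2)/6=1
seg 2: a=2, c=M2/2=-3, d=(M3−M2)/(6·2)=1/2, b=Δ2−h2·(2M2+M3)/6=1
t_q=3/2 → seg 0, τ=3/2; S=2+-5·τ+0·τ²+1/2·τ³=-61/16

  seg 0: a=2 b=-5 c=0 d=1/2
  seg 1: a=-4 b=1 c=3 d=-1
  seg 2: a=2 b=1 c=-3 d=1/2
S(3/2) = -61/16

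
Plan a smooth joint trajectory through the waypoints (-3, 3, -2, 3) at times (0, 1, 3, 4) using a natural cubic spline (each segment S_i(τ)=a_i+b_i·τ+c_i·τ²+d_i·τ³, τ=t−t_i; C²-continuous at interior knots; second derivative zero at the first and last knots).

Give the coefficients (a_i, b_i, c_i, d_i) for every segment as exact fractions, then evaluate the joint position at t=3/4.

Δ: Δ0=6, Δ1=-5/2, Δ2=5
row 1: diag=6, rhs=-51; c'=1/3, d'=-17/2
row 2: denom=6−2·1/3=16/3; d'=(45−2·-17/2)/(16/3)=93/8
back: M2=93/8
back: M1=-17/2−1/3·93/8=-99/8
M: M0=0, M1=-99/8, M2=93/8, M3=0
seg 0: a=-3, c=M0/2=0, d=(M1−M0)/(6·1)=-33/16, b=Δ0−h0·(2M0+M1)/6=129/16
seg 1: a=3, c=M1/2=-99/16, d=(M2−M1)/(6·2)=2, b=Δ1−h1·(2M1+M2)/6=15/8
seg 2: a=-2, c=M2/2=93/16, d=(M3−M2)/(6·1)=-31/16, b=Δ2−h2·(2M2+M3)/6=9/8
t_q=3/4 → seg 0, τ=3/4; S=-3+129/16·τ+0·τ²+-33/16·τ³=2229/1024

  seg 0: a=-3 b=129/16 c=0 d=-33/16
  seg 1: a=3 b=15/8 c=-99/16 d=2
  seg 2: a=-2 b=9/8 c=93/16 d=-31/16
S(3/4) = 2229/1024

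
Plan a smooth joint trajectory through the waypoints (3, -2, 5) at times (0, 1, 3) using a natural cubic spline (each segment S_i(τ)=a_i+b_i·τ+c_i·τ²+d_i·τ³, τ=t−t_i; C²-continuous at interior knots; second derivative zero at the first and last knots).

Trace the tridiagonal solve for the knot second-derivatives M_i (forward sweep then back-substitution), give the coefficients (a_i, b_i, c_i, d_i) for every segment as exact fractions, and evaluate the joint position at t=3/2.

Δ: Δ0=-5, Δ1=7/2
row 1: diag=6, rhs=51; c'=1/3, d'=17/2
back: M1=17/2
M: M0=0, M1=17/2, M2=0
seg 0: a=3, c=M0/2=0, d=(M1−M0)/(6·1)=17/12, b=Δ0−h0·(2M0+M1)/6=-77/12
seg 1: a=-2, c=M1/2=17/4, d=(M2−M1)/(6·2)=-17/24, b=Δ1−h1·(2M1+M2)/6=-13/6
t_q=3/2 → seg 1, τ=1/2; S=-2+-13/6·τ+17/4·τ²+-17/24·τ³=-135/64

  seg 0: a=3 b=-77/12 c=0 d=17/12
  seg 1: a=-2 b=-13/6 c=17/4 d=-17/24
S(3/2) = -135/64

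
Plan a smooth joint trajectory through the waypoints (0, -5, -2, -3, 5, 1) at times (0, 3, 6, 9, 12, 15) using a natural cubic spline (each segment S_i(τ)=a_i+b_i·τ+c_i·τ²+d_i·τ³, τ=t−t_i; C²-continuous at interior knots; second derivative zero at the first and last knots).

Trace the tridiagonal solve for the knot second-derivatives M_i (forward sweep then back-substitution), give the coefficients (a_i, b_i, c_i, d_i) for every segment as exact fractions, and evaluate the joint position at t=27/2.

  seg 0: a=0 b=-1601/627 c=0 d=556/5643
  seg 1: a=-5 b=67/627 c=556/627 d=-1108/5643
  seg 2: a=-2 b=79/627 c=-184/209 d=8/33
  seg 3: a=-3 b=871/627 c=272/209 d=-61/209
  seg 4: a=5 b=826/627 c=-277/209 d=277/1881
S(27/2) = 7509/1672

Δ: Δ0=-5/3, Δ1=1, Δ2=-1/3, Δ3=8/3, Δ4=-4/3
row 1: diag=12, rhs=16; c'=1/4, d'=4/3
row 2: denom=12−3·1/4=45/4; d'=(-8−3·4/3)/(45/4)=-16/15
row 3: denom=12−3·4/15=56/5; d'=(18−3·-16/15)/(56/5)=53/28
row 4: denom=12−3·15/56=627/56; d'=(-24−3·53/28)/(627/56)=-554/209
back: M4=-554/209
back: M3=53/28−15/56·-554/209=544/209
back: M2=-16/15−4/15·544/209=-368/209
back: M1=4/3−1/4·-368/209=1112/627
M: M0=0, M1=1112/627, M2=-368/209, M3=544/209, M4=-554/209, M5=0
seg 0: a=0, c=M0/2=0, d=(M1−M0)/(6·3)=556/5643, b=Δ0−h0·(2M0+M1)/6=-1601/627
seg 1: a=-5, c=M1/2=556/627, d=(M2−M1)/(6·3)=-1108/5643, b=Δ1−h1·(2M1+M2)/6=67/627
seg 2: a=-2, c=M2/2=-184/209, d=(M3−M2)/(6·3)=8/33, b=Δ2−h2·(2M2+M3)/6=79/627
seg 3: a=-3, c=M3/2=272/209, d=(M4−M3)/(6·3)=-61/209, b=Δ3−h3·(2M3+M4)/6=871/627
seg 4: a=5, c=M4/2=-277/209, d=(M5−M4)/(6·3)=277/1881, b=Δ4−h4·(2M4+M5)/6=826/627
t_q=27/2 → seg 4, τ=3/2; S=5+826/627·τ+-277/209·τ²+277/1881·τ³=7509/1672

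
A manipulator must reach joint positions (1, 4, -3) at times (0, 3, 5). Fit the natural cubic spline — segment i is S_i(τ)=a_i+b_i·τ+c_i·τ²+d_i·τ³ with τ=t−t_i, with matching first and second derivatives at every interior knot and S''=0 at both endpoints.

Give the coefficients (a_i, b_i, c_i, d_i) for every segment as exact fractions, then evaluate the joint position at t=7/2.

  seg 0: a=1 b=47/20 c=0 d=-3/20
  seg 1: a=4 b=-17/10 c=-27/20 d=9/40
S(7/2) = 909/320

Δ: Δ0=1, Δ1=-7/2
row 1: diag=10, rhs=-27; c'=1/5, d'=-27/10
back: M1=-27/10
M: M0=0, M1=-27/10, M2=0
seg 0: a=1, c=M0/2=0, d=(M1−M0)/(6·3)=-3/20, b=Δ0−h0·(2M0+M1)/6=47/20
seg 1: a=4, c=M1/2=-27/20, d=(M2−M1)/(6·2)=9/40, b=Δ1−h1·(2M1+M2)/6=-17/10
t_q=7/2 → seg 1, τ=1/2; S=4+-17/10·τ+-27/20·τ²+9/40·τ³=909/320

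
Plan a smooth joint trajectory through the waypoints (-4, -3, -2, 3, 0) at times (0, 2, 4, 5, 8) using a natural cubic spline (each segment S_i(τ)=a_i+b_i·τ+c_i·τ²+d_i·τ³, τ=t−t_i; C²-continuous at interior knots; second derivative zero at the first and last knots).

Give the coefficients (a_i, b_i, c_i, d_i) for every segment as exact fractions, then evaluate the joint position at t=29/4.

Δ: Δ0=1/2, Δ1=1/2, Δ2=5, Δ3=-1
row 1: diag=8, rhs=0; c'=1/4, d'=0
row 2: denom=6−2·1/4=11/2; d'=(27−2·0)/(11/2)=54/11
row 3: denom=8−1·2/11=86/11; d'=(-36−1·54/11)/(86/11)=-225/43
back: M3=-225/43
back: M2=54/11−2/11·-225/43=252/43
back: M1=0−1/4·252/43=-63/43
M: M0=0, M1=-63/43, M2=252/43, M3=-225/43, M4=0
seg 0: a=-4, c=M0/2=0, d=(M1−M0)/(6·2)=-21/172, b=Δ0−h0·(2M0+M1)/6=85/86
seg 1: a=-3, c=M1/2=-63/86, d=(M2−M1)/(6·2)=105/172, b=Δ1−h1·(2M1+M2)/6=-41/86
seg 2: a=-2, c=M2/2=126/43, d=(M3−M2)/(6·1)=-159/86, b=Δ2−h2·(2M2+M3)/6=337/86
seg 3: a=3, c=M3/2=-225/86, d=(M4−M3)/(6·3)=25/86, b=Δ3−h3·(2M3+M4)/6=182/43
t_q=29/4 → seg 3, τ=9/4; S=3+182/43·τ+-225/86·τ²+25/86·τ³=14253/5504

  seg 0: a=-4 b=85/86 c=0 d=-21/172
  seg 1: a=-3 b=-41/86 c=-63/86 d=105/172
  seg 2: a=-2 b=337/86 c=126/43 d=-159/86
  seg 3: a=3 b=182/43 c=-225/86 d=25/86
S(29/4) = 14253/5504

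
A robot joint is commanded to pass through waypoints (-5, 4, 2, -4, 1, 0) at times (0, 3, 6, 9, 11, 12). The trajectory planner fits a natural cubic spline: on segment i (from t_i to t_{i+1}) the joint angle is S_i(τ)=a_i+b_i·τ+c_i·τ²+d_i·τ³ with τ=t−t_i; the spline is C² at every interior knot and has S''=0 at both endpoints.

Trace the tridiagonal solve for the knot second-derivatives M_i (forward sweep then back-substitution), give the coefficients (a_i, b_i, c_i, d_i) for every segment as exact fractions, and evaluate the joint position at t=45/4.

Δ: Δ0=3, Δ1=-2/3, Δ2=-2, Δ3=5/2, Δ4=-1
row 1: diag=12, rhs=-22; c'=1/4, d'=-11/6
row 2: denom=12−3·1/4=45/4; d'=(-8−3·-11/6)/(45/4)=-2/9
row 3: denom=10−3·4/15=46/5; d'=(27−3·-2/9)/(46/5)=415/138
row 4: denom=6−2·5/23=128/23; d'=(-21−2·415/138)/(128/23)=-233/48
back: M4=-233/48
back: M3=415/138−5/23·-233/48=65/16
back: M2=-2/9−4/15·65/16=-47/36
back: M1=-11/6−1/4·-47/36=-217/144
M: M0=0, M1=-217/144, M2=-47/36, M3=65/16, M4=-233/48, M5=0
seg 0: a=-5, c=M0/2=0, d=(M1−M0)/(6·3)=-217/2592, b=Δ0−h0·(2M0+M1)/6=1081/288
seg 1: a=4, c=M1/2=-217/288, d=(M2−M1)/(6·3)=29/2592, b=Δ1−h1·(2M1+M2)/6=215/144
seg 2: a=2, c=M2/2=-47/72, d=(M3−M2)/(6·3)=773/2592, b=Δ2−h2·(2M2+M3)/6=-785/288
seg 3: a=-4, c=M3/2=65/32, d=(M4−M3)/(6·2)=-107/144, b=Δ3−h3·(2M3+M4)/6=203/144
seg 4: a=1, c=M4/2=-233/96, d=(M5−M4)/(6·1)=233/288, b=Δ4−h4·(2M4+M5)/6=89/144
t_q=45/4 → seg 4, τ=1/4; S=1+89/144·τ+-233/96·τ²+233/288·τ³=6239/6144

  seg 0: a=-5 b=1081/288 c=0 d=-217/2592
  seg 1: a=4 b=215/144 c=-217/288 d=29/2592
  seg 2: a=2 b=-785/288 c=-47/72 d=773/2592
  seg 3: a=-4 b=203/144 c=65/32 d=-107/144
  seg 4: a=1 b=89/144 c=-233/96 d=233/288
S(45/4) = 6239/6144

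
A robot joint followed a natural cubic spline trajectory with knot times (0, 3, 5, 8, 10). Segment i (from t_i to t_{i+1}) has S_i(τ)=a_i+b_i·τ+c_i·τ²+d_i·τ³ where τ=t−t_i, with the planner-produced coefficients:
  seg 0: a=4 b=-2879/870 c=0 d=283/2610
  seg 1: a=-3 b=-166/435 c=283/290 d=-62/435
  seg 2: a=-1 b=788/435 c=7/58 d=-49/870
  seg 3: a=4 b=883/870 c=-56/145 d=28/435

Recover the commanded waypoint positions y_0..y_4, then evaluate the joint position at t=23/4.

y_0=4 y_1=-3 y_2=-1 y_3=4 y_4=5
S(23/4) = 1495/3712

y_0 = S_0(0) = a_0 = 4
y_1 = S_1(0) = a_1 = -3
y_2 = S_2(0) = a_2 = -1
y_3 = S_3(0) = a_3 = 4
y_4 = S_3(2) = 5
t_q=23/4 is in segment 2 (τ=3/4); S_2(τ)=1495/3712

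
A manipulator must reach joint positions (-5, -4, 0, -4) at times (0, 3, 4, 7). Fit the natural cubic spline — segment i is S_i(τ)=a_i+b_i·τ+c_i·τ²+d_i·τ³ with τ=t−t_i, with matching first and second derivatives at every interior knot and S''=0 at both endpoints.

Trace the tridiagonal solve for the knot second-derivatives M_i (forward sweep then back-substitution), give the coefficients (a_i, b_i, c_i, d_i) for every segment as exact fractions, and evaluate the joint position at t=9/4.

Δ: Δ0=1/3, Δ1=4, Δ2=-4/3
row 1: diag=8, rhs=22; c'=1/8, d'=11/4
row 2: denom=8−1·1/8=63/8; d'=(-32−1·11/4)/(63/8)=-278/63
back: M2=-278/63
back: M1=11/4−1/8·-278/63=208/63
M: M0=0, M1=208/63, M2=-278/63, M3=0
seg 0: a=-5, c=M0/2=0, d=(M1−M0)/(6·3)=104/567, b=Δ0−h0·(2M0+M1)/6=-83/63
seg 1: a=-4, c=M1/2=104/63, d=(M2−M1)/(6·1)=-9/7, b=Δ1−h1·(2M1+M2)/6=229/63
seg 2: a=0, c=M2/2=-139/63, d=(M3−M2)/(6·3)=139/567, b=Δ2−h2·(2M2+M3)/6=194/63
t_q=9/4 → seg 0, τ=9/4; S=-5+-83/63·τ+0·τ²+104/567·τ³=-47/8

  seg 0: a=-5 b=-83/63 c=0 d=104/567
  seg 1: a=-4 b=229/63 c=104/63 d=-9/7
  seg 2: a=0 b=194/63 c=-139/63 d=139/567
S(9/4) = -47/8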